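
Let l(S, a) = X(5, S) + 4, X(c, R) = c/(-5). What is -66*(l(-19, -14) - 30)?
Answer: 1782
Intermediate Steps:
X(c, R) = -c/5 (X(c, R) = c*(-⅕) = -c/5)
l(S, a) = 3 (l(S, a) = -⅕*5 + 4 = -1 + 4 = 3)
-66*(l(-19, -14) - 30) = -66*(3 - 30) = -66*(-27) = 1782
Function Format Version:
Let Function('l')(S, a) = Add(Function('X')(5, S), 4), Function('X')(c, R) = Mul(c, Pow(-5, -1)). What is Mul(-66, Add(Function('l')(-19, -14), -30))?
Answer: 1782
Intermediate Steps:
Function('X')(c, R) = Mul(Rational(-1, 5), c) (Function('X')(c, R) = Mul(c, Rational(-1, 5)) = Mul(Rational(-1, 5), c))
Function('l')(S, a) = 3 (Function('l')(S, a) = Add(Mul(Rational(-1, 5), 5), 4) = Add(-1, 4) = 3)
Mul(-66, Add(Function('l')(-19, -14), -30)) = Mul(-66, Add(3, -30)) = Mul(-66, -27) = 1782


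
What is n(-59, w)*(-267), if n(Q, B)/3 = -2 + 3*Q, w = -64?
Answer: 143379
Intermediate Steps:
n(Q, B) = -6 + 9*Q (n(Q, B) = 3*(-2 + 3*Q) = -6 + 9*Q)
n(-59, w)*(-267) = (-6 + 9*(-59))*(-267) = (-6 - 531)*(-267) = -537*(-267) = 143379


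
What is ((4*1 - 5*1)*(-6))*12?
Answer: 72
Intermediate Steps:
((4*1 - 5*1)*(-6))*12 = ((4 - 5)*(-6))*12 = -1*(-6)*12 = 6*12 = 72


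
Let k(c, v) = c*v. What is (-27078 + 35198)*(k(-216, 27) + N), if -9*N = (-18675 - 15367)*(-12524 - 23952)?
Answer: -10083160057600/9 ≈ -1.1204e+12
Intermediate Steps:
N = -1241715992/9 (N = -(-18675 - 15367)*(-12524 - 23952)/9 = -(-34042)*(-36476)/9 = -1/9*1241715992 = -1241715992/9 ≈ -1.3797e+8)
(-27078 + 35198)*(k(-216, 27) + N) = (-27078 + 35198)*(-216*27 - 1241715992/9) = 8120*(-5832 - 1241715992/9) = 8120*(-1241768480/9) = -10083160057600/9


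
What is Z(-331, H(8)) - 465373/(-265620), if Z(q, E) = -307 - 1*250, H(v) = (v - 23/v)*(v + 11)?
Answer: -147484967/265620 ≈ -555.25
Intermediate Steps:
H(v) = (11 + v)*(v - 23/v) (H(v) = (v - 23/v)*(11 + v) = (11 + v)*(v - 23/v))
Z(q, E) = -557 (Z(q, E) = -307 - 250 = -557)
Z(-331, H(8)) - 465373/(-265620) = -557 - 465373/(-265620) = -557 - 465373*(-1)/265620 = -557 - 1*(-465373/265620) = -557 + 465373/265620 = -147484967/265620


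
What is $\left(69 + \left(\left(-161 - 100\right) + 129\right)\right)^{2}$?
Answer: $3969$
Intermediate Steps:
$\left(69 + \left(\left(-161 - 100\right) + 129\right)\right)^{2} = \left(69 + \left(-261 + 129\right)\right)^{2} = \left(69 - 132\right)^{2} = \left(-63\right)^{2} = 3969$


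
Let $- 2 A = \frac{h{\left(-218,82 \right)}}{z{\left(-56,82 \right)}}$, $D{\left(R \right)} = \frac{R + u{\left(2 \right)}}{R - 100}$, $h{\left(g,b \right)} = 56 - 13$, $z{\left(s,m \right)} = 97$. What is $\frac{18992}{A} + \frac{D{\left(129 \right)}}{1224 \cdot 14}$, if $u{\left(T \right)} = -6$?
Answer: $- \frac{610321440541}{7122864} \approx -85685.0$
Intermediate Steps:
$h{\left(g,b \right)} = 43$
$D{\left(R \right)} = \frac{-6 + R}{-100 + R}$ ($D{\left(R \right)} = \frac{R - 6}{R - 100} = \frac{-6 + R}{-100 + R}$)
$A = - \frac{43}{194}$ ($A = - \frac{43 \cdot \frac{1}{97}}{2} = \left(- \frac{1}{2}\right) \frac{43}{97} = - \frac{43}{194} \approx -0.22165$)
$\frac{18992}{A} + \frac{D{\left(129 \right)}}{1224 \cdot 14} = \frac{18992}{- \frac{43}{194}} + \frac{\frac{1}{-100 + 129} \left(-6 + 129\right)}{1224 \cdot 14} = 18992 \left(- \frac{194}{43}\right) + \frac{\frac{1}{29} \cdot 123}{17136} = - \frac{3684448}{43} + \frac{1}{29} \cdot 123 \cdot \frac{1}{17136} = - \frac{3684448}{43} + \frac{123}{29} \cdot \frac{1}{17136} = - \frac{3684448}{43} + \frac{41}{165648} = - \frac{610321440541}{7122864}$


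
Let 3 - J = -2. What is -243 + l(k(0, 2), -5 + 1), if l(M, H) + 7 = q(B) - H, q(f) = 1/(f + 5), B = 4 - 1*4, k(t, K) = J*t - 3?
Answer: -1229/5 ≈ -245.80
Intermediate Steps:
J = 5 (J = 3 - 1*(-2) = 3 + 2 = 5)
k(t, K) = -3 + 5*t (k(t, K) = 5*t - 3 = -3 + 5*t)
B = 0 (B = 4 - 4 = 0)
q(f) = 1/(5 + f)
l(M, H) = -34/5 - H (l(M, H) = -7 + (1/(5 + 0) - H) = -7 + (1/5 - H) = -7 + (⅕ - H) = -34/5 - H)
-243 + l(k(0, 2), -5 + 1) = -243 + (-34/5 - (-5 + 1)) = -243 + (-34/5 - 1*(-4)) = -243 + (-34/5 + 4) = -243 - 14/5 = -1229/5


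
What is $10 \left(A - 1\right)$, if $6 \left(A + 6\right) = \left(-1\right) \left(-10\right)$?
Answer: $- \frac{160}{3} \approx -53.333$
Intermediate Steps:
$A = - \frac{13}{3}$ ($A = -6 + \frac{\left(-1\right) \left(-10\right)}{6} = -6 + \frac{1}{6} \cdot 10 = -6 + \frac{5}{3} = - \frac{13}{3} \approx -4.3333$)
$10 \left(A - 1\right) = 10 \left(- \frac{13}{3} - 1\right) = 10 \left(- \frac{16}{3}\right) = - \frac{160}{3}$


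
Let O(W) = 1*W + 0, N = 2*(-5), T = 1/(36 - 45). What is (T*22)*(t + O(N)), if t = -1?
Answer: 242/9 ≈ 26.889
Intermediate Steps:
T = -⅑ (T = 1/(-9) = -⅑ ≈ -0.11111)
N = -10
O(W) = W (O(W) = W + 0 = W)
(T*22)*(t + O(N)) = (-⅑*22)*(-1 - 10) = -22/9*(-11) = 242/9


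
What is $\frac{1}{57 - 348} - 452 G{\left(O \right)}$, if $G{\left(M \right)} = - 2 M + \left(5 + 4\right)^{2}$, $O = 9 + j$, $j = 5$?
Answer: $- \frac{6971197}{291} \approx -23956.0$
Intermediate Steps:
$O = 14$ ($O = 9 + 5 = 14$)
$G{\left(M \right)} = 81 - 2 M$ ($G{\left(M \right)} = - 2 M + 9^{2} = - 2 M + 81 = 81 - 2 M$)
$\frac{1}{57 - 348} - 452 G{\left(O \right)} = \frac{1}{57 - 348} - 452 \left(81 - 28\right) = \frac{1}{-291} - 452 \left(81 - 28\right) = - \frac{1}{291} - 23956 = - \frac{6971197}{291}$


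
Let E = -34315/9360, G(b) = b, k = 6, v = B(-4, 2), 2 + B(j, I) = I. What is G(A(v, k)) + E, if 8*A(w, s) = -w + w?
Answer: -6863/1872 ≈ -3.6661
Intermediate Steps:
B(j, I) = -2 + I
v = 0 (v = -2 + 2 = 0)
A(w, s) = 0 (A(w, s) = (-w + w)/8 = (⅛)*0 = 0)
E = -6863/1872 (E = -34315*1/9360 = -6863/1872 ≈ -3.6661)
G(A(v, k)) + E = 0 - 6863/1872 = -6863/1872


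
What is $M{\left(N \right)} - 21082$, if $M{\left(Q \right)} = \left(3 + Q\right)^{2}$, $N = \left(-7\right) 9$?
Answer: $-17482$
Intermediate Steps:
$N = -63$
$M{\left(N \right)} - 21082 = \left(3 - 63\right)^{2} - 21082 = \left(-60\right)^{2} - 21082 = 3600 - 21082 = -17482$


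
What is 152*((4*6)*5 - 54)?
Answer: 10032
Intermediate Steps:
152*((4*6)*5 - 54) = 152*(24*5 - 54) = 152*(120 - 54) = 152*66 = 10032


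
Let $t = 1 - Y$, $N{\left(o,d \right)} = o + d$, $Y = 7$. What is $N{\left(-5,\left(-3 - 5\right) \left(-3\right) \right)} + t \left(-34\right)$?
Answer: $223$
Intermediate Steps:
$N{\left(o,d \right)} = d + o$
$t = -6$ ($t = 1 - 7 = -6$)
$N{\left(-5,\left(-3 - 5\right) \left(-3\right) \right)} + t \left(-34\right) = \left(\left(-3 - 5\right) \left(-3\right) - 5\right) - -204 = \left(\left(-8\right) \left(-3\right) - 5\right) + 204 = \left(24 - 5\right) + 204 = 19 + 204 = 223$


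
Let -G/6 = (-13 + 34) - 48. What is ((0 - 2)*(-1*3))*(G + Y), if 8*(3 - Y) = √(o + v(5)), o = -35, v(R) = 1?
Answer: 990 - 3*I*√34/4 ≈ 990.0 - 4.3732*I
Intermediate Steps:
G = 162 (G = -6*((-13 + 34) - 48) = -6*(21 - 48) = -6*(-27) = 162)
Y = 3 - I*√34/8 (Y = 3 - √(-35 + 1)/8 = 3 - I*√34/8 ≈ 3.0 - 0.72887*I)
((0 - 2)*(-1*3))*(G + Y) = ((0 - 2)*(-1*3))*(162 + (3 - I*√34/8)) = (-2*(-3))*(165 - I*√34/8) = 6*(165 - I*√34/8) = 990 - 3*I*√34/4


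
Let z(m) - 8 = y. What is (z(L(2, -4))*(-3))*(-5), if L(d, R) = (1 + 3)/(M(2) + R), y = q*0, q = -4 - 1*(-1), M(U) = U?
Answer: 120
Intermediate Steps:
q = -3 (q = -4 + 1 = -3)
y = 0 (y = -3*0 = 0)
L(d, R) = 4/(2 + R) (L(d, R) = (1 + 3)/(2 + R) = 4/(2 + R))
z(m) = 8 (z(m) = 8 + 0 = 8)
(z(L(2, -4))*(-3))*(-5) = (8*(-3))*(-5) = -24*(-5) = 120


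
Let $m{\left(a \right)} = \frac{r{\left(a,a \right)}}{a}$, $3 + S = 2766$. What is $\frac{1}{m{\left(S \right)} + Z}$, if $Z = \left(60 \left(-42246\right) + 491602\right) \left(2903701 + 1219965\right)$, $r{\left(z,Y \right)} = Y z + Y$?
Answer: $- \frac{1}{8425301174464} \approx -1.1869 \cdot 10^{-13}$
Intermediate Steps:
$S = 2763$ ($S = -3 + 2766 = 2763$)
$r{\left(z,Y \right)} = Y + Y z$
$m{\left(a \right)} = 1 + a$ ($m{\left(a \right)} = \frac{a \left(1 + a\right)}{a} = 1 + a$)
$Z = -8425301177228$ ($Z = \left(-2534760 + 491602\right) 4123666 = \left(-2043158\right) 4123666 = -8425301177228$)
$\frac{1}{m{\left(S \right)} + Z} = \frac{1}{\left(1 + 2763\right) - 8425301177228} = \frac{1}{2764 - 8425301177228} = \frac{1}{-8425301174464} = - \frac{1}{8425301174464}$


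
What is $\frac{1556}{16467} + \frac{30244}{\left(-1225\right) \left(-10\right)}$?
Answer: $\frac{258544474}{100860375} \approx 2.5634$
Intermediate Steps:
$\frac{1556}{16467} + \frac{30244}{\left(-1225\right) \left(-10\right)} = 1556 \cdot \frac{1}{16467} + \frac{30244}{12250} = \frac{1556}{16467} + 30244 \cdot \frac{1}{12250} = \frac{1556}{16467} + \frac{15122}{6125} = \frac{258544474}{100860375}$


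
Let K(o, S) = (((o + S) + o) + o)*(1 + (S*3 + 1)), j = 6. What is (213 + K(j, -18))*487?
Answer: 103731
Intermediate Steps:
K(o, S) = (2 + 3*S)*(S + 3*o) (K(o, S) = (((S + o) + o) + o)*(1 + (3*S + 1)) = ((S + 2*o) + o)*(1 + (1 + 3*S)) = (S + 3*o)*(2 + 3*S) = (2 + 3*S)*(S + 3*o))
(213 + K(j, -18))*487 = (213 + (2*(-18) + 3*(-18)² + 6*6 + 9*(-18)*6))*487 = (213 + (-36 + 3*324 + 36 - 972))*487 = (213 + (-36 + 972 + 36 - 972))*487 = (213 + 0)*487 = 213*487 = 103731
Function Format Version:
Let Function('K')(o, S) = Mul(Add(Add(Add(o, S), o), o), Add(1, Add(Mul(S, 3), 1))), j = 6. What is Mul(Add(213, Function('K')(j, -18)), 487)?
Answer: 103731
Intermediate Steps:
Function('K')(o, S) = Mul(Add(2, Mul(3, S)), Add(S, Mul(3, o))) (Function('K')(o, S) = Mul(Add(Add(Add(S, o), o), o), Add(1, Add(Mul(3, S), 1))) = Mul(Add(Add(S, Mul(2, o)), o), Add(1, Add(1, Mul(3, S)))) = Mul(Add(S, Mul(3, o)), Add(2, Mul(3, S))) = Mul(Add(2, Mul(3, S)), Add(S, Mul(3, o))))
Mul(Add(213, Function('K')(j, -18)), 487) = Mul(Add(213, Add(Mul(2, -18), Mul(3, Pow(-18, 2)), Mul(6, 6), Mul(9, -18, 6))), 487) = Mul(Add(213, Add(-36, Mul(3, 324), 36, -972)), 487) = Mul(Add(213, Add(-36, 972, 36, -972)), 487) = Mul(Add(213, 0), 487) = Mul(213, 487) = 103731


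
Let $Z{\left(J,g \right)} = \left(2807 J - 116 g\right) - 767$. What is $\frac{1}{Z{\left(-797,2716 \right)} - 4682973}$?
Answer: $- \frac{1}{7235975} \approx -1.382 \cdot 10^{-7}$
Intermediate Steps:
$Z{\left(J,g \right)} = -767 - 116 g + 2807 J$ ($Z{\left(J,g \right)} = \left(- 116 g + 2807 J\right) - 767 = -767 - 116 g + 2807 J$)
$\frac{1}{Z{\left(-797,2716 \right)} - 4682973} = \frac{1}{\left(-767 - 315056 + 2807 \left(-797\right)\right) - 4682973} = \frac{1}{\left(-767 - 315056 - 2237179\right) - 4682973} = \frac{1}{-2553002 - 4682973} = \frac{1}{-7235975} = - \frac{1}{7235975}$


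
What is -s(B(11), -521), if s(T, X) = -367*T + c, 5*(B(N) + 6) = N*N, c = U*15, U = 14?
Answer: 32347/5 ≈ 6469.4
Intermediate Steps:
c = 210 (c = 14*15 = 210)
B(N) = -6 + N²/5 (B(N) = -6 + (N*N)/5 = -6 + N²/5)
s(T, X) = 210 - 367*T (s(T, X) = -367*T + 210 = 210 - 367*T)
-s(B(11), -521) = -(210 - 367*(-6 + (⅕)*11²)) = -(210 - 367*(-6 + (⅕)*121)) = -(210 - 367*(-6 + 121/5)) = -(210 - 367*91/5) = -(210 - 33397/5) = -1*(-32347/5) = 32347/5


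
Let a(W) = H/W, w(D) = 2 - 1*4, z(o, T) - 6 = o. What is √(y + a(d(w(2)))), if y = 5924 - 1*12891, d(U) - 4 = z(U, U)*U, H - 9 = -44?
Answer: I*√27833/2 ≈ 83.416*I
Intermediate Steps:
H = -35 (H = 9 - 44 = -35)
z(o, T) = 6 + o
w(D) = -2 (w(D) = 2 - 4 = -2)
d(U) = 4 + U*(6 + U) (d(U) = 4 + (6 + U)*U = 4 + U*(6 + U))
a(W) = -35/W
y = -6967 (y = 5924 - 12891 = -6967)
√(y + a(d(w(2)))) = √(-6967 - 35/(4 - 2*(6 - 2))) = √(-6967 - 35/(4 - 2*4)) = √(-6967 - 35/(4 - 8)) = √(-6967 - 35/(-4)) = √(-6967 - 35*(-¼)) = √(-6967 + 35/4) = √(-27833/4) = I*√27833/2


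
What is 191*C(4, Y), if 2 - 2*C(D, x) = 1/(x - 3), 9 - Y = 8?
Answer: 955/4 ≈ 238.75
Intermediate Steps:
Y = 1 (Y = 9 - 1*8 = 9 - 8 = 1)
C(D, x) = 1 - 1/(2*(-3 + x)) (C(D, x) = 1 - 1/(2*(x - 3)) = 1 - 1/(2*(-3 + x)))
191*C(4, Y) = 191*((-7/2 + 1)/(-3 + 1)) = 191*(-5/2/(-2)) = 191*(-½*(-5/2)) = 191*(5/4) = 955/4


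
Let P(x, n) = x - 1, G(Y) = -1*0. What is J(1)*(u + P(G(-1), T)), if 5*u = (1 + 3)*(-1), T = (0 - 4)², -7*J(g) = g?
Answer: 9/35 ≈ 0.25714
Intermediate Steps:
J(g) = -g/7
T = 16 (T = (-4)² = 16)
G(Y) = 0
u = -⅘ (u = ((1 + 3)*(-1))/5 = (4*(-1))/5 = (⅕)*(-4) = -⅘ ≈ -0.80000)
P(x, n) = -1 + x
J(1)*(u + P(G(-1), T)) = (-⅐*1)*(-⅘ + (-1 + 0)) = -(-⅘ - 1)/7 = -⅐*(-9/5) = 9/35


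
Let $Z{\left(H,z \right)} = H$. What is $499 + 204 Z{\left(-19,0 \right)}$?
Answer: $-3377$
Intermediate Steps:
$499 + 204 Z{\left(-19,0 \right)} = 499 + 204 \left(-19\right) = 499 - 3876 = -3377$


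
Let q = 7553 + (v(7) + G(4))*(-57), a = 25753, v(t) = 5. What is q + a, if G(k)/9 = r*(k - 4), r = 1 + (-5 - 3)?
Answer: 33021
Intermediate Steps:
r = -7 (r = 1 - 8 = -7)
G(k) = 252 - 63*k (G(k) = 9*(-7*(k - 4)) = 9*(-7*(-4 + k)) = 9*(28 - 7*k) = 252 - 63*k)
q = 7268 (q = 7553 + (5 + (252 - 63*4))*(-57) = 7553 + (5 + (252 - 252))*(-57) = 7553 + (5 + 0)*(-57) = 7553 + 5*(-57) = 7553 - 285 = 7268)
q + a = 7268 + 25753 = 33021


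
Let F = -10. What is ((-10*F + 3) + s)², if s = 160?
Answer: 69169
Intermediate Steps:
((-10*F + 3) + s)² = ((-10*(-10) + 3) + 160)² = ((100 + 3) + 160)² = (103 + 160)² = 263² = 69169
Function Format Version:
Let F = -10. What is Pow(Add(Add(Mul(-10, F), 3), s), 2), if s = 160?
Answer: 69169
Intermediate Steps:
Pow(Add(Add(Mul(-10, F), 3), s), 2) = Pow(Add(Add(Mul(-10, -10), 3), 160), 2) = Pow(Add(Add(100, 3), 160), 2) = Pow(Add(103, 160), 2) = Pow(263, 2) = 69169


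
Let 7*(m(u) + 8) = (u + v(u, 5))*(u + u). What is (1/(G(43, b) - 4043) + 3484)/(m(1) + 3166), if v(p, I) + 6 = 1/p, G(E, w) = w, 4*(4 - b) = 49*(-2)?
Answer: 13986517/12673203 ≈ 1.1036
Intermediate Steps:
b = 57/2 (b = 4 - 49*(-2)/4 = 4 - ¼*(-98) = 4 + 49/2 = 57/2 ≈ 28.500)
v(p, I) = -6 + 1/p
m(u) = -8 + 2*u*(-6 + u + 1/u)/7 (m(u) = -8 + ((u + (-6 + 1/u))*(u + u))/7 = -8 + ((-6 + u + 1/u)*(2*u))/7 = -8 + (2*u*(-6 + u + 1/u))/7 = -8 + 2*u*(-6 + u + 1/u)/7)
(1/(G(43, b) - 4043) + 3484)/(m(1) + 3166) = (1/(57/2 - 4043) + 3484)/((-54/7 - 12/7*1 + (2/7)*1²) + 3166) = (1/(-8029/2) + 3484)/((-54/7 - 12/7 + (2/7)*1) + 3166) = (-2/8029 + 3484)/((-54/7 - 12/7 + 2/7) + 3166) = 27973034/(8029*(-64/7 + 3166)) = 27973034/(8029*(22098/7)) = (27973034/8029)*(7/22098) = 13986517/12673203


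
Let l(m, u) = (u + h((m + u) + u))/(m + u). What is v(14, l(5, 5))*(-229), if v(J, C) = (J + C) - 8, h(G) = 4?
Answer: -15801/10 ≈ -1580.1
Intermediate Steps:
l(m, u) = (4 + u)/(m + u) (l(m, u) = (u + 4)/(m + u) = (4 + u)/(m + u))
v(J, C) = -8 + C + J (v(J, C) = (C + J) - 8 = -8 + C + J)
v(14, l(5, 5))*(-229) = (-8 + (4 + 5)/(5 + 5) + 14)*(-229) = (-8 + 9/10 + 14)*(-229) = (69/10)*(-229) = -15801/10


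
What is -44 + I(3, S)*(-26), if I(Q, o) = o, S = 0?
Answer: -44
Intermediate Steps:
-44 + I(3, S)*(-26) = -44 + 0*(-26) = -44 + 0 = -44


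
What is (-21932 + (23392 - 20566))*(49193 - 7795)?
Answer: -790950188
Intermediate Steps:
(-21932 + (23392 - 20566))*(49193 - 7795) = (-21932 + 2826)*41398 = -19106*41398 = -790950188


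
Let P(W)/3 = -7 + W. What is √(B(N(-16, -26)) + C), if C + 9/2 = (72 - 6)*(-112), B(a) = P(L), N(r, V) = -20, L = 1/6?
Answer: I*√7417 ≈ 86.122*I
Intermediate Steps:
L = ⅙ ≈ 0.16667
P(W) = -21 + 3*W (P(W) = 3*(-7 + W) = -21 + 3*W)
B(a) = -41/2 (B(a) = -21 + 3*(⅙) = -21 + ½ = -41/2)
C = -14793/2 (C = -9/2 + (72 - 6)*(-112) = -9/2 + 66*(-112) = -9/2 - 7392 = -14793/2 ≈ -7396.5)
√(B(N(-16, -26)) + C) = √(-41/2 - 14793/2) = √(-7417) = I*√7417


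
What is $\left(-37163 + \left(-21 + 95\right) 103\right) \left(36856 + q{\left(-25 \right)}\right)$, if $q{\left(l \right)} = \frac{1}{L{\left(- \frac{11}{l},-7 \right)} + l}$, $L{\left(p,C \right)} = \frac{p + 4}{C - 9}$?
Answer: $- \frac{11008471847256}{10111} \approx -1.0888 \cdot 10^{9}$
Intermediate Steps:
$L{\left(p,C \right)} = \frac{4 + p}{-9 + C}$
$q{\left(l \right)} = \frac{1}{- \frac{1}{4} + l + \frac{11}{16 l}}$ ($q{\left(l \right)} = \frac{1}{\frac{4 - \frac{11}{l}}{-9 - 7} + l} = \frac{1}{\frac{4 - \frac{11}{l}}{-16} + l} = \frac{1}{- \frac{4 - \frac{11}{l}}{16} + l} = \frac{1}{\left(- \frac{1}{4} + \frac{11}{16 l}\right) + l} = \frac{1}{- \frac{1}{4} + l + \frac{11}{16 l}}$)
$\left(-37163 + \left(-21 + 95\right) 103\right) \left(36856 + q{\left(-25 \right)}\right) = \left(-37163 + \left(-21 + 95\right) 103\right) \left(36856 + 16 \left(-25\right) \frac{1}{11 + 4 \left(-25\right) \left(-1 + 4 \left(-25\right)\right)}\right) = \left(-37163 + 74 \cdot 103\right) \left(36856 + 16 \left(-25\right) \frac{1}{11 + 4 \left(-25\right) \left(-1 - 100\right)}\right) = \left(-37163 + 7622\right) \left(36856 + 16 \left(-25\right) \frac{1}{11 + 4 \left(-25\right) \left(-101\right)}\right) = - 29541 \left(36856 + 16 \left(-25\right) \frac{1}{11 + 10100}\right) = - 29541 \left(36856 + 16 \left(-25\right) \frac{1}{10111}\right) = - 29541 \left(36856 - \frac{400}{10111}\right) = \left(-29541\right) \frac{372650616}{10111} = - \frac{11008471847256}{10111}$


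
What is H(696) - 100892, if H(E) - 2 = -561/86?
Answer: -8677101/86 ≈ -1.0090e+5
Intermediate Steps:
H(E) = -389/86 (H(E) = 2 - 561/86 = -389/86)
H(696) - 100892 = -389/86 - 100892 = -8677101/86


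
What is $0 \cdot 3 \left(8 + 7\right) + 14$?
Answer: $14$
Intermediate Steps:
$0 \cdot 3 \left(8 + 7\right) + 14 = 0 \cdot 15 + 14 = 0 + 14 = 14$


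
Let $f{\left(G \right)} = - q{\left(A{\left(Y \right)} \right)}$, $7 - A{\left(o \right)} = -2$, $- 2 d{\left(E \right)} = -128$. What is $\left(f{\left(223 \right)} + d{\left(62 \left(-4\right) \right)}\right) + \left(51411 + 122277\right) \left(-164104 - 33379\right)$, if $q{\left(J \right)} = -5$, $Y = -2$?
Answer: $-34300427235$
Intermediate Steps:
$d{\left(E \right)} = 64$ ($d{\left(E \right)} = \left(- \frac{1}{2}\right) \left(-128\right) = 64$)
$A{\left(o \right)} = 9$ ($A{\left(o \right)} = 7 - -2 = 7 + 2 = 9$)
$f{\left(G \right)} = 5$ ($f{\left(G \right)} = \left(-1\right) \left(-5\right) = 5$)
$\left(f{\left(223 \right)} + d{\left(62 \left(-4\right) \right)}\right) + \left(51411 + 122277\right) \left(-164104 - 33379\right) = \left(5 + 64\right) + \left(51411 + 122277\right) \left(-164104 - 33379\right) = 69 + 173688 \left(-197483\right) = 69 - 34300427304 = -34300427235$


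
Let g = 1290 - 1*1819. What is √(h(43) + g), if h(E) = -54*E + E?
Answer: 6*I*√78 ≈ 52.991*I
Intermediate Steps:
g = -529 (g = 1290 - 1819 = -529)
h(E) = -53*E
√(h(43) + g) = √(-53*43 - 529) = √(-2279 - 529) = √(-2808) = 6*I*√78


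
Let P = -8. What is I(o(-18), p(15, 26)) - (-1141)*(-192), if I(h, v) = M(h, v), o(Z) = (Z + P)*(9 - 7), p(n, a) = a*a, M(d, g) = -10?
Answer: -219082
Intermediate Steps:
p(n, a) = a²
o(Z) = -16 + 2*Z (o(Z) = (Z - 8)*(9 - 7) = (-8 + Z)*2 = -16 + 2*Z)
I(h, v) = -10
I(o(-18), p(15, 26)) - (-1141)*(-192) = -10 - (-1141)*(-192) = -10 - 1*219072 = -10 - 219072 = -219082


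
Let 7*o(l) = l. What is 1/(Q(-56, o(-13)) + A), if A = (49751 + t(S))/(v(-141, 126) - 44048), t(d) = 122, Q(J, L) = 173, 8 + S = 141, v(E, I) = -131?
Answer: 44179/7593094 ≈ 0.0058183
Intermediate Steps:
o(l) = l/7
S = 133 (S = -8 + 141 = 133)
A = -49873/44179 (A = (49751 + 122)/(-131 - 44048) = 49873/(-44179) = 49873*(-1/44179) = -49873/44179 ≈ -1.1289)
1/(Q(-56, o(-13)) + A) = 1/(173 - 49873/44179) = 1/(7593094/44179) = 44179/7593094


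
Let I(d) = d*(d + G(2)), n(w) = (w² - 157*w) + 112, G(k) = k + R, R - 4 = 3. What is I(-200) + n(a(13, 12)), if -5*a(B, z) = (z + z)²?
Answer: 1741736/25 ≈ 69670.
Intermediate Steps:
R = 7 (R = 4 + 3 = 7)
G(k) = 7 + k (G(k) = k + 7 = 7 + k)
a(B, z) = -4*z²/5 (a(B, z) = -(z + z)²/5 = -4*z²/5)
n(w) = 112 + w² - 157*w
I(d) = d*(9 + d) (I(d) = d*(d + (7 + 2)) = d*(d + 9) = d*(9 + d))
I(-200) + n(a(13, 12)) = -200*(9 - 200) + (112 + (-⅘*12²)² - (-628)*12²/5) = -200*(-191) + (112 + (-⅘*144)² - (-628)*144/5) = 38200 + (112 + (-576/5)² - 157*(-576/5)) = 38200 + (112 + 331776/25 + 90432/5) = 38200 + 786736/25 = 1741736/25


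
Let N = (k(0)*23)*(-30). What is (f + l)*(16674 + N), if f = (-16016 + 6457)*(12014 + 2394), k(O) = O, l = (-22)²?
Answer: -2296436454312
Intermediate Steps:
l = 484
f = -137726072 (f = -9559*14408 = -137726072)
N = 0 (N = (0*23)*(-30) = 0*(-30) = 0)
(f + l)*(16674 + N) = (-137726072 + 484)*(16674 + 0) = -137725588*16674 = -2296436454312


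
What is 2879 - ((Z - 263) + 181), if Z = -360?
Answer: 3321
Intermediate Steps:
2879 - ((Z - 263) + 181) = 2879 - ((-360 - 263) + 181) = 2879 - (-623 + 181) = 2879 - 1*(-442) = 2879 + 442 = 3321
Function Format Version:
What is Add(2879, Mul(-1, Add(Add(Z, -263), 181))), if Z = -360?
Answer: 3321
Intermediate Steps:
Add(2879, Mul(-1, Add(Add(Z, -263), 181))) = Add(2879, Mul(-1, Add(Add(-360, -263), 181))) = Add(2879, Mul(-1, Add(-623, 181))) = Add(2879, Mul(-1, -442)) = Add(2879, 442) = 3321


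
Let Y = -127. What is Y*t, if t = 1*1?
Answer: -127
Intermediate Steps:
t = 1
Y*t = -127*1 = -127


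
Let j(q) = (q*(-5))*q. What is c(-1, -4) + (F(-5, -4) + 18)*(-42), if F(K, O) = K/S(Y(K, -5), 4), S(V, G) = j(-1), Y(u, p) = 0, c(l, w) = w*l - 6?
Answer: -800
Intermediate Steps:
j(q) = -5*q² (j(q) = (-5*q)*q = -5*q²)
c(l, w) = -6 + l*w (c(l, w) = l*w - 6 = -6 + l*w)
S(V, G) = -5 (S(V, G) = -5*(-1)² = -5*1 = -5)
F(K, O) = -K/5 (F(K, O) = K/(-5) = K*(-⅕) = -K/5)
c(-1, -4) + (F(-5, -4) + 18)*(-42) = (-6 - 1*(-4)) + (-⅕*(-5) + 18)*(-42) = (-6 + 4) + (1 + 18)*(-42) = -2 + 19*(-42) = -2 - 798 = -800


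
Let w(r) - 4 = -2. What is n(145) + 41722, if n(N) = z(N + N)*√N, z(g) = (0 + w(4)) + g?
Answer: 41722 + 292*√145 ≈ 45238.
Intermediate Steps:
w(r) = 2 (w(r) = 4 - 2 = 2)
z(g) = 2 + g (z(g) = (0 + 2) + g = 2 + g)
n(N) = √N*(2 + 2*N) (n(N) = (2 + (N + N))*√N = (2 + 2*N)*√N = √N*(2 + 2*N))
n(145) + 41722 = 2*√145*(1 + 145) + 41722 = 2*√145*146 + 41722 = 292*√145 + 41722 = 41722 + 292*√145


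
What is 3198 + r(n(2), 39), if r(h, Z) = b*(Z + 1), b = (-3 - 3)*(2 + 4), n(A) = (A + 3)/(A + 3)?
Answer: 1758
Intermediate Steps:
n(A) = 1 (n(A) = (3 + A)/(3 + A) = 1)
b = -36 (b = -6*6 = -36)
r(h, Z) = -36 - 36*Z (r(h, Z) = -36*(Z + 1) = -36*(1 + Z) = -36 - 36*Z)
3198 + r(n(2), 39) = 3198 + (-36 - 36*39) = 3198 + (-36 - 1404) = 3198 - 1440 = 1758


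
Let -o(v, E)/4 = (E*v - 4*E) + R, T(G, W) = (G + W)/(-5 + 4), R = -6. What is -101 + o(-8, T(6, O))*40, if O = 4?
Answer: -18341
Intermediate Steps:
T(G, W) = -G - W (T(G, W) = (G + W)/(-1) = (G + W)*(-1) = -G - W)
o(v, E) = 24 + 16*E - 4*E*v (o(v, E) = -4*((E*v - 4*E) - 6) = -4*((-4*E + E*v) - 6) = -4*(-6 - 4*E + E*v) = 24 + 16*E - 4*E*v)
-101 + o(-8, T(6, O))*40 = -101 + (24 + 16*(-1*6 - 1*4) - 4*(-1*6 - 1*4)*(-8))*40 = -101 + (24 + 16*(-6 - 4) - 4*(-6 - 4)*(-8))*40 = -101 + (24 + 16*(-10) - 4*(-10)*(-8))*40 = -101 + (24 - 160 - 320)*40 = -101 - 456*40 = -101 - 18240 = -18341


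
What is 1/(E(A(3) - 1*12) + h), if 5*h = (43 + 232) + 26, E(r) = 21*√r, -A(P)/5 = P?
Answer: 215/55468 - 225*I*√3/55468 ≈ 0.0038761 - 0.0070259*I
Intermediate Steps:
A(P) = -5*P
h = 301/5 (h = ((43 + 232) + 26)/5 = (275 + 26)/5 = (⅕)*301 = 301/5 ≈ 60.200)
1/(E(A(3) - 1*12) + h) = 1/(21*√(-5*3 - 1*12) + 301/5) = 1/(21*√(-15 - 12) + 301/5) = 1/(21*√(-27) + 301/5) = 1/(21*(3*I*√3) + 301/5) = 1/(63*I*√3 + 301/5) = 1/(301/5 + 63*I*√3)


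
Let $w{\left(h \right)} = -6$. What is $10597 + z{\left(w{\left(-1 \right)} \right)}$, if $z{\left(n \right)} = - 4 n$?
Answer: $10621$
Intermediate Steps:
$10597 + z{\left(w{\left(-1 \right)} \right)} = 10597 - -24 = 10597 + 24 = 10621$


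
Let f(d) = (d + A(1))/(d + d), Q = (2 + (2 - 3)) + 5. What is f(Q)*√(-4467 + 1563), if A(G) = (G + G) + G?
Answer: 33*I*√6/2 ≈ 40.417*I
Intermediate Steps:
A(G) = 3*G (A(G) = 2*G + G = 3*G)
Q = 6 (Q = (2 - 1) + 5 = 1 + 5 = 6)
f(d) = (3 + d)/(2*d) (f(d) = (d + 3*1)/(d + d) = (d + 3)/((2*d)) = (3 + d)*(1/(2*d)) = (3 + d)/(2*d))
f(Q)*√(-4467 + 1563) = ((½)*(3 + 6)/6)*√(-4467 + 1563) = ((½)*(⅙)*9)*√(-2904) = 3*(22*I*√6)/4 = 33*I*√6/2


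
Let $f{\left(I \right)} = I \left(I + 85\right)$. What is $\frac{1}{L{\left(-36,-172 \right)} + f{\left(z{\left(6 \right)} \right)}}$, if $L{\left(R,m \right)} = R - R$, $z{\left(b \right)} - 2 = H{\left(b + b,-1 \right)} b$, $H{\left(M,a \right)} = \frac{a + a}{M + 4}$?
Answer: $\frac{16}{1725} \approx 0.0092754$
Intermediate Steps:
$H{\left(M,a \right)} = \frac{2 a}{4 + M}$
$z{\left(b \right)} = 2 - \frac{2 b}{4 + 2 b}$ ($z{\left(b \right)} = 2 + 2 \left(-1\right) \frac{1}{4 + \left(b + b\right)} b = 2 + 2 \left(-1\right) \frac{1}{4 + 2 b} b = 2 + - \frac{2}{4 + 2 b} b = 2 - \frac{2 b}{4 + 2 b}$)
$f{\left(I \right)} = I \left(85 + I\right)$
$L{\left(R,m \right)} = 0$
$\frac{1}{L{\left(-36,-172 \right)} + f{\left(z{\left(6 \right)} \right)}} = \frac{1}{0 + \frac{4 + 6}{2 + 6} \left(85 + \frac{4 + 6}{2 + 6}\right)} = \frac{1}{0 + \frac{1}{8} \cdot 10 \left(85 + \frac{1}{8} \cdot 10\right)} = \frac{1}{0 + \frac{5 \left(85 + \frac{5}{4}\right)}{4}} = \frac{1}{0 + \frac{5}{4} \cdot \frac{345}{4}} = \frac{1}{0 + \frac{1725}{16}} = \frac{1}{\frac{1725}{16}} = \frac{16}{1725}$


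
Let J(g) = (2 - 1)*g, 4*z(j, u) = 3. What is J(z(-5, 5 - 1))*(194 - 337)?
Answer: -429/4 ≈ -107.25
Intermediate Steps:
z(j, u) = ¾ (z(j, u) = (¼)*3 = ¾)
J(g) = g (J(g) = 1*g = g)
J(z(-5, 5 - 1))*(194 - 337) = 3*(194 - 337)/4 = (¾)*(-143) = -429/4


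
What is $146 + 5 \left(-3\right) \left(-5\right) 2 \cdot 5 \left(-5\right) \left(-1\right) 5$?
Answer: $18896$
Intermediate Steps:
$146 + 5 \left(-3\right) \left(-5\right) 2 \cdot 5 \left(-5\right) \left(-1\right) 5 = 146 + \left(-15\right) \left(-5\right) 10 \left(-5\right) \left(-1\right) 5 = 146 + 75 \left(-50\right) \left(-1\right) 5 = 146 + 75 \cdot 50 \cdot 5 = 146 + 75 \cdot 250 = 146 + 18750 = 18896$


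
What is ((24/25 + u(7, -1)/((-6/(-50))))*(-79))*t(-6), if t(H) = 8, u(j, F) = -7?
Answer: 2719496/75 ≈ 36260.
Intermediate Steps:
((24/25 + u(7, -1)/((-6/(-50))))*(-79))*t(-6) = ((24/25 - 7/((-6/(-50))))*(-79))*8 = ((24*(1/25) - 7/((-6*(-1/50))))*(-79))*8 = ((24/25 - 7/3/25)*(-79))*8 = ((24/25 - 7*25/3)*(-79))*8 = ((24/25 - 175/3)*(-79))*8 = -4303/75*(-79)*8 = (339937/75)*8 = 2719496/75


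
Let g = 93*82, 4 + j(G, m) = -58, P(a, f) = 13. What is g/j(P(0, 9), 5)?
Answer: -123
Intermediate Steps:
j(G, m) = -62 (j(G, m) = -4 - 58 = -62)
g = 7626
g/j(P(0, 9), 5) = 7626/(-62) = 7626*(-1/62) = -123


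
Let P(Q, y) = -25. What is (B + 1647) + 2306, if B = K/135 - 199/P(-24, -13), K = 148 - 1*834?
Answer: 2670218/675 ≈ 3955.9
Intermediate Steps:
K = -686 (K = 148 - 834 = -686)
B = 1943/675 (B = -686/135 - 199/(-25) = -686*1/135 - 199*(-1/25) = -686/135 + 199/25 = 1943/675 ≈ 2.8785)
(B + 1647) + 2306 = (1943/675 + 1647) + 2306 = 1113668/675 + 2306 = 2670218/675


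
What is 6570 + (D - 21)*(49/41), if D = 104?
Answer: 273437/41 ≈ 6669.2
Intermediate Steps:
6570 + (D - 21)*(49/41) = 6570 + (104 - 21)*(49/41) = 6570 + 83*(49*(1/41)) = 6570 + 83*(49/41) = 6570 + 4067/41 = 273437/41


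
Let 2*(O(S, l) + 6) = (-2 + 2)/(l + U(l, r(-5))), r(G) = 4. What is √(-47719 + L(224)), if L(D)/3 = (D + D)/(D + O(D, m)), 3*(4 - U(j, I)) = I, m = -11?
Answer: I*√566876191/109 ≈ 218.43*I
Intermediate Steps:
U(j, I) = 4 - I/3
O(S, l) = -6 (O(S, l) = -6 + ((-2 + 2)/(l + (4 - ⅓*4)))/2 = -6 + (0/(l + (4 - 4/3)))/2 = -6 + (0/(l + 8/3))/2 = -6 + (0/(8/3 + l))/2 = -6 + (½)*0 = -6 + 0 = -6)
L(D) = 6*D/(-6 + D) (L(D) = 3*((D + D)/(D - 6)) = 3*((2*D)/(-6 + D)) = 3*(2*D/(-6 + D)) = 6*D/(-6 + D))
√(-47719 + L(224)) = √(-47719 + 6*224/(-6 + 224)) = √(-47719 + 6*224/218) = √(-47719 + 6*224*(1/218)) = √(-47719 + 672/109) = √(-5200699/109) = I*√566876191/109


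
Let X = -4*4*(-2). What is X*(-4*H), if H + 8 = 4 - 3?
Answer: 896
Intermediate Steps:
X = 32 (X = -16*(-2) = 32)
H = -7 (H = -8 + (4 - 3) = -8 + 1 = -7)
X*(-4*H) = 32*(-4*(-7)) = 32*28 = 896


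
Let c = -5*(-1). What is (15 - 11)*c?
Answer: 20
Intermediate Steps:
c = 5
(15 - 11)*c = (15 - 11)*5 = 4*5 = 20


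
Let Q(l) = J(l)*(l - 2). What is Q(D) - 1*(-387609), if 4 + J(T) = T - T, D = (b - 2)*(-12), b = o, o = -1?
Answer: 387473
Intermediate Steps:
b = -1
D = 36 (D = (-1 - 2)*(-12) = -3*(-12) = 36)
J(T) = -4 (J(T) = -4 + (T - T) = -4 + 0 = -4)
Q(l) = 8 - 4*l (Q(l) = -4*(l - 2) = -4*(-2 + l) = 8 - 4*l)
Q(D) - 1*(-387609) = (8 - 4*36) - 1*(-387609) = (8 - 144) + 387609 = -136 + 387609 = 387473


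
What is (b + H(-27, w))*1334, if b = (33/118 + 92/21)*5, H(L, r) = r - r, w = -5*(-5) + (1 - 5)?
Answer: 38515915/1239 ≈ 31086.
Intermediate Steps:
w = 21 (w = 25 - 4 = 21)
H(L, r) = 0
b = 57745/2478 (b = (33*(1/118) + 92*(1/21))*5 = (33/118 + 92/21)*5 = (11549/2478)*5 = 57745/2478 ≈ 23.303)
(b + H(-27, w))*1334 = (57745/2478 + 0)*1334 = (57745/2478)*1334 = 38515915/1239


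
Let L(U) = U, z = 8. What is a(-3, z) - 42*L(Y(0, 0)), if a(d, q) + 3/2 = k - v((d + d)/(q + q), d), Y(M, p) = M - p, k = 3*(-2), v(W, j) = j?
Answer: -9/2 ≈ -4.5000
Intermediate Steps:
k = -6
a(d, q) = -15/2 - d (a(d, q) = -3/2 + (-6 - d) = -15/2 - d)
a(-3, z) - 42*L(Y(0, 0)) = (-15/2 - 1*(-3)) - 42*(0 - 1*0) = (-15/2 + 3) - 42*(0 + 0) = -9/2 - 42*0 = -9/2 + 0 = -9/2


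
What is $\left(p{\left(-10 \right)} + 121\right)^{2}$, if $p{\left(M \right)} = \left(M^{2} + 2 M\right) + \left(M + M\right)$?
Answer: $32761$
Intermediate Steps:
$p{\left(M \right)} = M^{2} + 4 M$ ($p{\left(M \right)} = \left(M^{2} + 2 M\right) + 2 M = M^{2} + 4 M$)
$\left(p{\left(-10 \right)} + 121\right)^{2} = \left(- 10 \left(4 - 10\right) + 121\right)^{2} = \left(\left(-10\right) \left(-6\right) + 121\right)^{2} = \left(60 + 121\right)^{2} = 181^{2} = 32761$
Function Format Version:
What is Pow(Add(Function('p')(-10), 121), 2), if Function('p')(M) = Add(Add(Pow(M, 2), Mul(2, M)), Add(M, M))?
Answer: 32761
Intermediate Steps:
Function('p')(M) = Add(Pow(M, 2), Mul(4, M)) (Function('p')(M) = Add(Add(Pow(M, 2), Mul(2, M)), Mul(2, M)) = Add(Pow(M, 2), Mul(4, M)))
Pow(Add(Function('p')(-10), 121), 2) = Pow(Add(Mul(-10, Add(4, -10)), 121), 2) = Pow(Add(Mul(-10, -6), 121), 2) = Pow(Add(60, 121), 2) = Pow(181, 2) = 32761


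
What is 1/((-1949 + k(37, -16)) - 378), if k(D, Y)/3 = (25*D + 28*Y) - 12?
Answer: -1/932 ≈ -0.0010730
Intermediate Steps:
k(D, Y) = -36 + 75*D + 84*Y (k(D, Y) = 3*((25*D + 28*Y) - 12) = 3*(-12 + 25*D + 28*Y) = -36 + 75*D + 84*Y)
1/((-1949 + k(37, -16)) - 378) = 1/((-1949 + (-36 + 75*37 + 84*(-16))) - 378) = 1/((-1949 + (-36 + 2775 - 1344)) - 378) = 1/((-1949 + 1395) - 378) = 1/(-554 - 378) = 1/(-932) = -1/932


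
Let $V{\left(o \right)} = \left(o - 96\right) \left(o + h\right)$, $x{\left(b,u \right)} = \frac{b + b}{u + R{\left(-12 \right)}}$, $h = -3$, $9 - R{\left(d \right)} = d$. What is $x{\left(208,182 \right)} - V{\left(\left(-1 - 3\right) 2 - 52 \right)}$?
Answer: $- \frac{1994668}{203} \approx -9826.0$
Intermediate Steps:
$R{\left(d \right)} = 9 - d$
$x{\left(b,u \right)} = \frac{2 b}{21 + u}$ ($x{\left(b,u \right)} = \frac{b + b}{u + \left(9 - -12\right)} = \frac{2 b}{u + \left(9 + 12\right)} = \frac{2 b}{u + 21} = \frac{2 b}{21 + u}$)
$V{\left(o \right)} = \left(-96 + o\right) \left(-3 + o\right)$ ($V{\left(o \right)} = \left(o - 96\right) \left(o - 3\right) = \left(-96 + o\right) \left(-3 + o\right)$)
$x{\left(208,182 \right)} - V{\left(\left(-1 - 3\right) 2 - 52 \right)} = 2 \cdot 208 \frac{1}{21 + 182} - \left(288 + \left(\left(-1 - 3\right) 2 - 52\right)^{2} - 99 \left(\left(-1 - 3\right) 2 - 52\right)\right) = 2 \cdot 208 \cdot \frac{1}{203} - \left(288 + \left(\left(-4\right) 2 - 52\right)^{2} - 99 \left(\left(-4\right) 2 - 52\right)\right) = 2 \cdot 208 \cdot \frac{1}{203} - \left(288 + \left(-8 - 52\right)^{2} - 99 \left(-8 - 52\right)\right) = \frac{416}{203} - \left(288 + \left(-60\right)^{2} - -5940\right) = \frac{416}{203} - \left(288 + 3600 + 5940\right) = \frac{416}{203} - 9828 = - \frac{1994668}{203}$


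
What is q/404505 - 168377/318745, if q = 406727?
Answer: 121847246/255314745 ≈ 0.47724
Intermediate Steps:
q/404505 - 168377/318745 = 406727/404505 - 168377/318745 = 406727*(1/404505) - 168377*1/318745 = 4027/4005 - 168377/318745 = 121847246/255314745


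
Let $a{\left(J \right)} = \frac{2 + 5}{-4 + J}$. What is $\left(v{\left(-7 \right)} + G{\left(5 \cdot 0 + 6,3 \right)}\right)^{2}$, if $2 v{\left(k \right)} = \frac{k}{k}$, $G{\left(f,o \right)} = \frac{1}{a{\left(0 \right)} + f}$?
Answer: $\frac{625}{1156} \approx 0.54066$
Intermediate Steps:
$a{\left(J \right)} = \frac{7}{-4 + J}$
$G{\left(f,o \right)} = \frac{1}{- \frac{7}{4} + f}$ ($G{\left(f,o \right)} = \frac{1}{\frac{7}{-4 + 0} + f} = \frac{1}{\frac{7}{-4} + f} = \frac{1}{7 \left(- \frac{1}{4}\right) + f} = \frac{1}{- \frac{7}{4} + f}$)
$v{\left(k \right)} = \frac{1}{2}$ ($v{\left(k \right)} = \frac{k \frac{1}{k}}{2} = \frac{1}{2} \cdot 1 = \frac{1}{2}$)
$\left(v{\left(-7 \right)} + G{\left(5 \cdot 0 + 6,3 \right)}\right)^{2} = \left(\frac{1}{2} + \frac{4}{-7 + 4 \left(5 \cdot 0 + 6\right)}\right)^{2} = \left(\frac{1}{2} + \frac{4}{-7 + 4 \left(0 + 6\right)}\right)^{2} = \left(\frac{1}{2} + \frac{4}{-7 + 4 \cdot 6}\right)^{2} = \left(\frac{1}{2} + \frac{4}{-7 + 24}\right)^{2} = \left(\frac{1}{2} + \frac{4}{17}\right)^{2} = \left(\frac{25}{34}\right)^{2} = \frac{625}{1156}$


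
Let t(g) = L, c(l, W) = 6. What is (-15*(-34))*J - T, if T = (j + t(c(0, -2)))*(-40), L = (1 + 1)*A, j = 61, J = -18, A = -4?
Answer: -7060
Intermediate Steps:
L = -8 (L = (1 + 1)*(-4) = 2*(-4) = -8)
t(g) = -8
T = -2120 (T = (61 - 8)*(-40) = 53*(-40) = -2120)
(-15*(-34))*J - T = -15*(-34)*(-18) - 1*(-2120) = 510*(-18) + 2120 = -9180 + 2120 = -7060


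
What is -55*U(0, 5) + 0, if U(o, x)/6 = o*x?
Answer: 0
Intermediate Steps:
U(o, x) = 6*o*x (U(o, x) = 6*(o*x) = 6*o*x)
-55*U(0, 5) + 0 = -330*0*5 + 0 = -55*0 + 0 = 0 + 0 = 0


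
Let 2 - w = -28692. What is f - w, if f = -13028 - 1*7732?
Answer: -49454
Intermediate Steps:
f = -20760 (f = -13028 - 7732 = -20760)
w = 28694 (w = 2 - 1*(-28692) = 2 + 28692 = 28694)
f - w = -20760 - 1*28694 = -20760 - 28694 = -49454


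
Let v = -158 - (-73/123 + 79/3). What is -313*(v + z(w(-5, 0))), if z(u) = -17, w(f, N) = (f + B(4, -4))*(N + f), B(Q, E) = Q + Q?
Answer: 7728283/123 ≈ 62832.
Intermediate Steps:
B(Q, E) = 2*Q
w(f, N) = (8 + f)*(N + f) (w(f, N) = (f + 2*4)*(N + f) = (f + 8)*(N + f) = (8 + f)*(N + f))
v = -22600/123 (v = -158 - (-73*1/123 + 79*(⅓)) = -158 - (-73/123 + 79/3) = -158 - 1*3166/123 = -158 - 3166/123 = -22600/123 ≈ -183.74)
-313*(v + z(w(-5, 0))) = -313*(-22600/123 - 17) = -313*(-24691/123) = 7728283/123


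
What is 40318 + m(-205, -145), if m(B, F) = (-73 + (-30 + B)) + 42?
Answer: 40052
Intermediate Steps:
m(B, F) = -61 + B (m(B, F) = (-103 + B) + 42 = -61 + B)
40318 + m(-205, -145) = 40318 + (-61 - 205) = 40318 - 266 = 40052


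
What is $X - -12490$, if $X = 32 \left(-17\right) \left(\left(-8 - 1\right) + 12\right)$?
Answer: $10858$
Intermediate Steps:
$X = -1632$ ($X = - 544 \left(-9 + 12\right) = \left(-544\right) 3 = -1632$)
$X - -12490 = -1632 - -12490 = -1632 + 12490 = 10858$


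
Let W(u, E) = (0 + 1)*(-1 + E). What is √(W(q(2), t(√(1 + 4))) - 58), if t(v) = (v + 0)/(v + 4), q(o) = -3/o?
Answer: √(-236 - 58*√5)/√(4 + √5) ≈ 7.6578*I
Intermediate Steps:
t(v) = v/(4 + v)
W(u, E) = -1 + E (W(u, E) = 1*(-1 + E) = -1 + E)
√(W(q(2), t(√(1 + 4))) - 58) = √((-1 + √(1 + 4)/(4 + √(1 + 4))) - 58) = √((-1 + √5/(4 + √5)) - 58) = √(-59 + √5/(4 + √5))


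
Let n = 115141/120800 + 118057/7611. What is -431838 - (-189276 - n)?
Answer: -222998499721849/919408800 ≈ -2.4255e+5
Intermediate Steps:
n = 15137623751/919408800 (n = 115141*(1/120800) + 118057*(1/7611) = 115141/120800 + 118057/7611 = 15137623751/919408800 ≈ 16.465)
-431838 - (-189276 - n) = -431838 - (-189276 - 1*15137623751/919408800) = -431838 - (-189276 - 15137623751/919408800) = -431838 - 1*(-174037157652551/919408800) = -431838 + 174037157652551/919408800 = -222998499721849/919408800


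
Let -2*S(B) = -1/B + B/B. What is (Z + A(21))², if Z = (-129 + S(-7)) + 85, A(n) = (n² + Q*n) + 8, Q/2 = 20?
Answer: 75881521/49 ≈ 1.5486e+6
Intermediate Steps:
Q = 40 (Q = 2*20 = 40)
A(n) = 8 + n² + 40*n (A(n) = (n² + 40*n) + 8 = 8 + n² + 40*n)
S(B) = -½ + 1/(2*B) (S(B) = -(-1/B + B/B)/2 = -(-1/B + 1)/2 = -(1 - 1/B)/2 = -½ + 1/(2*B))
Z = -312/7 (Z = (-129 + (½)*(1 - 1*(-7))/(-7)) + 85 = (-129 + (½)*(-⅐)*(1 + 7)) + 85 = (-129 + (½)*(-⅐)*8) + 85 = (-129 - 4/7) + 85 = -907/7 + 85 = -312/7 ≈ -44.571)
(Z + A(21))² = (-312/7 + (8 + 21² + 40*21))² = (-312/7 + (8 + 441 + 840))² = (-312/7 + 1289)² = (8711/7)² = 75881521/49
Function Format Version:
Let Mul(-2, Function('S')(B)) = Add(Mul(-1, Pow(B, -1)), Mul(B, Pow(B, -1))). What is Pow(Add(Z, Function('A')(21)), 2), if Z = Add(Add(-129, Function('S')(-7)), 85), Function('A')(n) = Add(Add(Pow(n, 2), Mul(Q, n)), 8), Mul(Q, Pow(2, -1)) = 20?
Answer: Rational(75881521, 49) ≈ 1.5486e+6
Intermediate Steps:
Q = 40 (Q = Mul(2, 20) = 40)
Function('A')(n) = Add(8, Pow(n, 2), Mul(40, n)) (Function('A')(n) = Add(Add(Pow(n, 2), Mul(40, n)), 8) = Add(8, Pow(n, 2), Mul(40, n)))
Function('S')(B) = Add(Rational(-1, 2), Mul(Rational(1, 2), Pow(B, -1))) (Function('S')(B) = Mul(Rational(-1, 2), Add(Mul(-1, Pow(B, -1)), Mul(B, Pow(B, -1)))) = Mul(Rational(-1, 2), Add(Mul(-1, Pow(B, -1)), 1)) = Mul(Rational(-1, 2), Add(1, Mul(-1, Pow(B, -1)))) = Add(Rational(-1, 2), Mul(Rational(1, 2), Pow(B, -1))))
Z = Rational(-312, 7) (Z = Add(Add(-129, Mul(Rational(1, 2), Pow(-7, -1), Add(1, Mul(-1, -7)))), 85) = Add(Add(-129, Mul(Rational(1, 2), Rational(-1, 7), Add(1, 7))), 85) = Add(Add(-129, Mul(Rational(1, 2), Rational(-1, 7), 8)), 85) = Add(Add(-129, Rational(-4, 7)), 85) = Add(Rational(-907, 7), 85) = Rational(-312, 7) ≈ -44.571)
Pow(Add(Z, Function('A')(21)), 2) = Pow(Add(Rational(-312, 7), Add(8, Pow(21, 2), Mul(40, 21))), 2) = Pow(Add(Rational(-312, 7), Add(8, 441, 840)), 2) = Pow(Add(Rational(-312, 7), 1289), 2) = Pow(Rational(8711, 7), 2) = Rational(75881521, 49)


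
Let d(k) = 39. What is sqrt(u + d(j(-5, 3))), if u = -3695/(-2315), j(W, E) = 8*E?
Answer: 2*sqrt(2175637)/463 ≈ 6.3715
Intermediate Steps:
u = 739/463 (u = -3695*(-1/2315) = 739/463 ≈ 1.5961)
sqrt(u + d(j(-5, 3))) = sqrt(739/463 + 39) = sqrt(18796/463) = 2*sqrt(2175637)/463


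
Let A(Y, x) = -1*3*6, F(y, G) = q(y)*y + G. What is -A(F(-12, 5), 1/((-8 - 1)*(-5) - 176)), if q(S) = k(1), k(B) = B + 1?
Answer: 18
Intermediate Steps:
k(B) = 1 + B
q(S) = 2 (q(S) = 1 + 1 = 2)
F(y, G) = G + 2*y (F(y, G) = 2*y + G = G + 2*y)
A(Y, x) = -18 (A(Y, x) = -3*6 = -18)
-A(F(-12, 5), 1/((-8 - 1)*(-5) - 176)) = -1*(-18) = 18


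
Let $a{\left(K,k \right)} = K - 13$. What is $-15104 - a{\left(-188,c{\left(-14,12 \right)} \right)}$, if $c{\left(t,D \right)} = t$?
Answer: $-14903$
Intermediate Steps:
$a{\left(K,k \right)} = -13 + K$ ($a{\left(K,k \right)} = K - 13 = -13 + K$)
$-15104 - a{\left(-188,c{\left(-14,12 \right)} \right)} = -15104 - \left(-13 - 188\right) = -15104 - -201 = -15104 + 201 = -14903$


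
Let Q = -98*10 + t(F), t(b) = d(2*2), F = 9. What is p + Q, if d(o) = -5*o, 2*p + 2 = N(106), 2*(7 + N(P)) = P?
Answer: -978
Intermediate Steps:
N(P) = -7 + P/2
p = 22 (p = -1 + (-7 + (1/2)*106)/2 = -1 + (-7 + 53)/2 = -1 + (1/2)*46 = -1 + 23 = 22)
t(b) = -20 (t(b) = -10*2 = -5*4 = -20)
Q = -1000 (Q = -98*10 - 20 = -980 - 20 = -1000)
p + Q = 22 - 1000 = -978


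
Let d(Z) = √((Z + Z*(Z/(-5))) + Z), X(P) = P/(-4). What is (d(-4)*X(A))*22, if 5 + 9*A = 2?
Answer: 11*I*√70/15 ≈ 6.1355*I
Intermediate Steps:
A = -⅓ (A = -5/9 + (⅑)*2 = -5/9 + 2/9 = -⅓ ≈ -0.33333)
X(P) = -P/4 (X(P) = P*(-¼) = -P/4)
d(Z) = √(2*Z - Z²/5) (d(Z) = √((Z + Z*(Z*(-⅕))) + Z) = √((Z + Z*(-Z/5)) + Z) = √((Z - Z²/5) + Z) = √(2*Z - Z²/5))
(d(-4)*X(A))*22 = ((√5*√(-4*(10 - 1*(-4)))/5)*(-¼*(-⅓)))*22 = ((√5*√(-4*(10 + 4))/5)*(1/12))*22 = ((√5*√(-4*14)/5)*(1/12))*22 = ((√5*√(-56)/5)*(1/12))*22 = ((√5*(2*I*√14)/5)*(1/12))*22 = ((2*I*√70/5)*(1/12))*22 = (I*√70/30)*22 = 11*I*√70/15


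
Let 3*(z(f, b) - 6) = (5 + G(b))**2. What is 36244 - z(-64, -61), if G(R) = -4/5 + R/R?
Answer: 2717174/75 ≈ 36229.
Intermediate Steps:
G(R) = 1/5 (G(R) = -4*1/5 + 1 = -4/5 + 1 = 1/5)
z(f, b) = 1126/75 (z(f, b) = 6 + (5 + 1/5)**2/3 = 6 + (26/5)**2/3 = 6 + (1/3)*(676/25) = 6 + 676/75 = 1126/75)
36244 - z(-64, -61) = 36244 - 1*1126/75 = 36244 - 1126/75 = 2717174/75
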